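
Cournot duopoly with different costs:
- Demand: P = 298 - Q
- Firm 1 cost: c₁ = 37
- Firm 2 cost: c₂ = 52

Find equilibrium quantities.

q₁* = 92.0, q₂* = 77.0

Work:
Reaction: q₁ = (298 - 37 - q₂)/2
Reaction: q₂ = (298 - 52 - q₁)/2
Solve simultaneously:
q₁* = (298 - 2×37 + 52)/3 = 92.0
q₂* = (298 - 2×52 + 37)/3 = 77.0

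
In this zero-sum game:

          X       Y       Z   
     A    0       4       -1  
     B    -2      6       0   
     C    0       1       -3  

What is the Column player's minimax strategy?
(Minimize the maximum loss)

Column should play X or Z (all achieve the minimum), value = 0

Work:
Column player minimizes Row's maximum payoff:
Column X: max payoff to Row = 0
Column Y: max payoff to Row = 6
Column Z: max payoff to Row = 0
Minimum is 0, achieved by columns X, Z (tied).
Each of X or Z is a minimax strategy.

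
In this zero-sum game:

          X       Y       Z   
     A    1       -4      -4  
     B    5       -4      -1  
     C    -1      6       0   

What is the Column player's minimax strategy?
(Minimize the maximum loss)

Column should play Z, value = 0

Work:
Column player minimizes Row's maximum payoff:
Column X: max payoff to Row = 5
Column Y: max payoff to Row = 6
Column Z: max payoff to Row = 0
Minimum is 0, achieved by column Z.
Minimax strategy: Z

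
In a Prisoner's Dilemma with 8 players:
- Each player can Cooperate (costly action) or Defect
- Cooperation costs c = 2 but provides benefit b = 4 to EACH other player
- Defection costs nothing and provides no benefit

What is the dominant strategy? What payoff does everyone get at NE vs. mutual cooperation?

Dominant: Defect; NE payoff = 0; Coop payoff = 26

Work:
Defect dominates (saves cost c = 2, benefit to others is external)
NE: All defect → everyone gets 0
If all cooperate: each receives (7)×4 - 2 = 26
Social dilemma: 26 > 0 but NE gives 0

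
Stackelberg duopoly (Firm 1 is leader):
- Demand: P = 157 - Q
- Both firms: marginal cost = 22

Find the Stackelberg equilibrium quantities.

q₁* (leader) = 67.5, q₂* (follower) = 33.75

Work:
Follower's reaction: q₂ = (a - c - q₁)/2
Leader substitutes: π₁ = q₁·(a - q₁ - (a-c-q₁)/2 - c)
FOC: q₁* = (157 - 22)/2 = 67.50
Then: q₂* = (157 - 22 - 67.5)/2 = 33.75
Leader has first-mover advantage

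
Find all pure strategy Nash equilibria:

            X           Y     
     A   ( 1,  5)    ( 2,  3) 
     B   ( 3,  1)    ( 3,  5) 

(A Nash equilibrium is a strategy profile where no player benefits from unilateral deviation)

Nash equilibrium: (B, Y)

Work:
Best responses:
  P1 vs X: payoffs [1, 3] → best response B (payoff 3)
  P1 vs Y: payoffs [2, 3] → best response B (payoff 3)
  P2 vs A: payoffs [5, 3] → best response X (payoff 5)
  P2 vs B: payoffs [1, 5] → best response Y (payoff 5)
Mutual best responses: (B,Y) → Nash equilibria.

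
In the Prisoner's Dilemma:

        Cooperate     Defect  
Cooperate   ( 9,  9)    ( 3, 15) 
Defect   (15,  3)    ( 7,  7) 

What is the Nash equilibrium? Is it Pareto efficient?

(Defect, Defect) is NE; not Pareto efficient

Work:
Defect dominates Cooperate for both players:
If P2 cooperates: Defect (15) > Cooperate (9)
If P2 defects: Defect (7) > Cooperate (3)
NE: (Defect, Defect) with payoff (7, 7)
But (Cooperate, Cooperate) = (9, 9) Pareto dominates (7, 7)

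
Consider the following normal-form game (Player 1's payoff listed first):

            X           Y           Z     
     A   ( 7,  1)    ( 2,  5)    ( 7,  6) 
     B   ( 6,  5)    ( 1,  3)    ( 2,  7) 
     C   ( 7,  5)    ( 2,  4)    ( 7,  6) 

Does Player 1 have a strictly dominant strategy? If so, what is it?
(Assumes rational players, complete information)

No strictly dominant strategy exists for Player 1

Work:
A strategy strictly dominates another if it gives a strictly higher payoff against every opponent action. Compare each pair of P1's strategies column-by-column:
  A vs B: [7 vs 6, 2 vs 1, 7 vs 2] → A strictly dominates B
  A vs C: [7 vs 7, 2 vs 2, 7 vs 7] → A does not strictly dominate C (column X: 7 ≤ 7)
  B vs A: [6 vs 7, 1 vs 2, 2 vs 7] → B does not strictly dominate A (column X: 6 ≤ 7)
  B vs C: [6 vs 7, 1 vs 2, 2 vs 7] → B does not strictly dominate C (column X: 6 ≤ 7)
  C vs A: [7 vs 7, 2 vs 2, 7 vs 7] → C does not strictly dominate A (column X: 7 ≤ 7)
  C vs B: [7 vs 6, 2 vs 1, 7 vs 2] → C strictly dominates B
No single strategy strictly dominates all others → no strictly dominant strategy.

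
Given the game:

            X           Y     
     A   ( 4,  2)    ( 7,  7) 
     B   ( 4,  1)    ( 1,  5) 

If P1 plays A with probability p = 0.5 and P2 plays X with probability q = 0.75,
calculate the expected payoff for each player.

E[P1] = 4.0, E[P2] = 2.625

Work:
E[P1] = p·q·π₁(A,X) + p·(1-q)·π₁(A,Y) + (1-p)·q·π₁(B,X) + (1-p)·(1-q)·π₁(B,Y)
= 0.5·0.75·4 + 0.5·0.25·7 + 0.5·0.75·4 + 0.5·0.25·1
= 4.0

E[P2] = 2.625 (similar calculation)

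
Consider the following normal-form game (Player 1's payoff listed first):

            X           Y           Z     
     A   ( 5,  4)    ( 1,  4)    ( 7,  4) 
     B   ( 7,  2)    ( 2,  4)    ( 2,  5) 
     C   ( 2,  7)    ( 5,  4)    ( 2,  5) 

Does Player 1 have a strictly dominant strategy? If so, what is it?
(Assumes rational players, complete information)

No strictly dominant strategy exists for Player 1

Work:
A strategy strictly dominates another if it gives a strictly higher payoff against every opponent action. Compare each pair of P1's strategies column-by-column:
  A vs B: [5 vs 7, 1 vs 2, 7 vs 2] → A does not strictly dominate B (column X: 5 ≤ 7)
  A vs C: [5 vs 2, 1 vs 5, 7 vs 2] → A does not strictly dominate C (column Y: 1 ≤ 5)
  B vs A: [7 vs 5, 2 vs 1, 2 vs 7] → B does not strictly dominate A (column Z: 2 ≤ 7)
  B vs C: [7 vs 2, 2 vs 5, 2 vs 2] → B does not strictly dominate C (column Y: 2 ≤ 5)
  C vs A: [2 vs 5, 5 vs 1, 2 vs 7] → C does not strictly dominate A (column X: 2 ≤ 5)
  C vs B: [2 vs 7, 5 vs 2, 2 vs 2] → C does not strictly dominate B (column X: 2 ≤ 7)
No single strategy strictly dominates all others → no strictly dominant strategy.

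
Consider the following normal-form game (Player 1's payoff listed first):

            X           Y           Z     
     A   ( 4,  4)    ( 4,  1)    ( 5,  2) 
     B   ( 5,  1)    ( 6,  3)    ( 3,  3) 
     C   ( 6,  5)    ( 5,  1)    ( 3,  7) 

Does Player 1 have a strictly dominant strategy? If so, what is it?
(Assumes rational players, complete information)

No strictly dominant strategy exists for Player 1

Work:
A strategy strictly dominates another if it gives a strictly higher payoff against every opponent action. Compare each pair of P1's strategies column-by-column:
  A vs B: [4 vs 5, 4 vs 6, 5 vs 3] → A does not strictly dominate B (column X: 4 ≤ 5)
  A vs C: [4 vs 6, 4 vs 5, 5 vs 3] → A does not strictly dominate C (column X: 4 ≤ 6)
  B vs A: [5 vs 4, 6 vs 4, 3 vs 5] → B does not strictly dominate A (column Z: 3 ≤ 5)
  B vs C: [5 vs 6, 6 vs 5, 3 vs 3] → B does not strictly dominate C (column X: 5 ≤ 6)
  C vs A: [6 vs 4, 5 vs 4, 3 vs 5] → C does not strictly dominate A (column Z: 3 ≤ 5)
  C vs B: [6 vs 5, 5 vs 6, 3 vs 3] → C does not strictly dominate B (column Y: 5 ≤ 6)
No single strategy strictly dominates all others → no strictly dominant strategy.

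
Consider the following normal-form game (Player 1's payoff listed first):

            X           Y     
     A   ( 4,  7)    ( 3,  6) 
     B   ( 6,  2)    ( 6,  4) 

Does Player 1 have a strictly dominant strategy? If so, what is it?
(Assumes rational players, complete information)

Yes, Player 1's strictly dominant strategy is B

Work:
A strategy strictly dominates another if it gives a strictly higher payoff against every opponent action. Compare each pair of P1's strategies column-by-column:
  A vs B: [4 vs 6, 3 vs 6] → A does not strictly dominate B (column X: 4 ≤ 6)
  B vs A: [6 vs 4, 6 vs 3] → B strictly dominates A
B strictly dominates every other strategy → strictly dominant.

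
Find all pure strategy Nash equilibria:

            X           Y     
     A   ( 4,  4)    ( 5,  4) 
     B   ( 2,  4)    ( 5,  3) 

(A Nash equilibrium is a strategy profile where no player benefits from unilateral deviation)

Nash equilibrium: (A, X), (A, Y)

Work:
Best responses:
  P1 vs X: payoffs [4, 2] → best response A (payoff 4)
  P1 vs Y: payoffs [5, 5] → best response A/B (payoff 5)
  P2 vs A: payoffs [4, 4] → best response X/Y (payoff 4)
  P2 vs B: payoffs [4, 3] → best response X (payoff 4)
Mutual best responses: (A,X), (A,Y) → Nash equilibria.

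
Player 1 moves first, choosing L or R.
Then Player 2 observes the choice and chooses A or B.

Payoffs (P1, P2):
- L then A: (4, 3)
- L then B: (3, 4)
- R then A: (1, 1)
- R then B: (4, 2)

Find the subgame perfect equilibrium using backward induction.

P1 plays R, P2 plays B after L and B after R; Payoff (4, 2)

Work:
Backward induction:
After L: P2 chooses B → P1 gets 3
After R: P2 chooses B → P1 gets 4
P1 chooses R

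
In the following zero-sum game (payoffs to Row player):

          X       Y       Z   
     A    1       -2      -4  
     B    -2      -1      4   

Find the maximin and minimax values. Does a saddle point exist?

Maximin = -2, Minimax = -1, Saddle: False

Work:
Row minimums: [-4, -2] → maximin = -2
Column maximums: [1, -1, 4] → minimax = -1
No saddle point (maximin ≠ minimax). Mixed strategy needed.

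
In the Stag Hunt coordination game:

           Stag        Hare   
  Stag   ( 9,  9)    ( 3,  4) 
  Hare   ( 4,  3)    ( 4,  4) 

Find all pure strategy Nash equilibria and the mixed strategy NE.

Pure NE: (Stag, Stag) and (Hare, Hare); Mixed NE: p = 0.1667, q = 0.1667

Work:
Check pure NE:
(Stag, Stag): (9, 9) - no unilateral deviation beneficial
(Hare, Hare): (4, 4) - no unilateral deviation beneficial
Mixed NE: P1 plays Stag with p = 0.1667, P2 plays Stag with q = 0.1667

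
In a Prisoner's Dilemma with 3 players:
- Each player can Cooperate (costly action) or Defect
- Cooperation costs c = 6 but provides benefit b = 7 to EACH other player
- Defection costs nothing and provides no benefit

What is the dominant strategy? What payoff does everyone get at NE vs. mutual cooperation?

Dominant: Defect; NE payoff = 0; Coop payoff = 8

Work:
Defect dominates (saves cost c = 6, benefit to others is external)
NE: All defect → everyone gets 0
If all cooperate: each receives (2)×7 - 6 = 8
Social dilemma: 8 > 0 but NE gives 0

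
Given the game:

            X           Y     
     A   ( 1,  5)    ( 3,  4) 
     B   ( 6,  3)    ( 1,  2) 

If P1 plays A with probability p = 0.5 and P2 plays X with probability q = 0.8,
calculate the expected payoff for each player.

E[P1] = 3.2, E[P2] = 3.8

Work:
E[P1] = p·q·π₁(A,X) + p·(1-q)·π₁(A,Y) + (1-p)·q·π₁(B,X) + (1-p)·(1-q)·π₁(B,Y)
= 0.5·0.8·1 + 0.5·0.2·3 + 0.5·0.8·6 + 0.5·0.2·1
= 3.2

E[P2] = 3.8 (similar calculation)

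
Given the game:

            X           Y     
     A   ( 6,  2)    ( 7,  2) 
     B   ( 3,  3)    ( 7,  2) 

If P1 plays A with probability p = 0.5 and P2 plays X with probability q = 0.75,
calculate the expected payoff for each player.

E[P1] = 5.125, E[P2] = 2.375

Work:
E[P1] = p·q·π₁(A,X) + p·(1-q)·π₁(A,Y) + (1-p)·q·π₁(B,X) + (1-p)·(1-q)·π₁(B,Y)
= 0.5·0.75·6 + 0.5·0.25·7 + 0.5·0.75·3 + 0.5·0.25·7
= 5.125

E[P2] = 2.375 (similar calculation)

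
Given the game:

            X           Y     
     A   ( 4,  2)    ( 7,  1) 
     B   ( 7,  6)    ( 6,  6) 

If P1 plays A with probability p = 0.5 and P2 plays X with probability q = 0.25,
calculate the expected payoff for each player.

E[P1] = 6.25, E[P2] = 3.625

Work:
E[P1] = p·q·π₁(A,X) + p·(1-q)·π₁(A,Y) + (1-p)·q·π₁(B,X) + (1-p)·(1-q)·π₁(B,Y)
= 0.5·0.25·4 + 0.5·0.75·7 + 0.5·0.25·7 + 0.5·0.75·6
= 6.25

E[P2] = 3.625 (similar calculation)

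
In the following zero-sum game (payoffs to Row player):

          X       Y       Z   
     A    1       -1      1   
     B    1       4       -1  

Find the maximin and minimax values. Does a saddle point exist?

Maximin = -1, Minimax = 1, Saddle: False

Work:
Row minimums: [-1, -1] → maximin = -1
Column maximums: [1, 4, 1] → minimax = 1
No saddle point (maximin ≠ minimax). Mixed strategy needed.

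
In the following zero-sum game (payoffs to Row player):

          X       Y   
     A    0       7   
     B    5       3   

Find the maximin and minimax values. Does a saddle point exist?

Maximin = 3, Minimax = 5, Saddle: False

Work:
Row minimums: [0, 3] → maximin = 3
Column maximums: [5, 7] → minimax = 5
No saddle point (maximin ≠ minimax). Mixed strategy needed.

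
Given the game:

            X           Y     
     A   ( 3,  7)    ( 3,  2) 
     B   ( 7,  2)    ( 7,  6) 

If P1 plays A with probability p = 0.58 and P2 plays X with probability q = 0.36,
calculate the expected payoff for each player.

E[P1] = 4.68, E[P2] = 4.1192

Work:
E[P1] = p·q·π₁(A,X) + p·(1-q)·π₁(A,Y) + (1-p)·q·π₁(B,X) + (1-p)·(1-q)·π₁(B,Y)
= 0.58·0.36·3 + 0.58·0.64·3 + 0.42·0.36·7 + 0.42·0.64·7
= 4.68

E[P2] = 4.1192 (similar calculation)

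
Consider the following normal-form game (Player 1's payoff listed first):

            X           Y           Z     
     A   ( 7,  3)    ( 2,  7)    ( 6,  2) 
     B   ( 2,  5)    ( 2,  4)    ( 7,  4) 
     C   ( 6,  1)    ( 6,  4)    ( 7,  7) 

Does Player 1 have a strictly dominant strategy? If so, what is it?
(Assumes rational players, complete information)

No strictly dominant strategy exists for Player 1

Work:
A strategy strictly dominates another if it gives a strictly higher payoff against every opponent action. Compare each pair of P1's strategies column-by-column:
  A vs B: [7 vs 2, 2 vs 2, 6 vs 7] → A does not strictly dominate B (column Y: 2 ≤ 2)
  A vs C: [7 vs 6, 2 vs 6, 6 vs 7] → A does not strictly dominate C (column Y: 2 ≤ 6)
  B vs A: [2 vs 7, 2 vs 2, 7 vs 6] → B does not strictly dominate A (column X: 2 ≤ 7)
  B vs C: [2 vs 6, 2 vs 6, 7 vs 7] → B does not strictly dominate C (column X: 2 ≤ 6)
  C vs A: [6 vs 7, 6 vs 2, 7 vs 6] → C does not strictly dominate A (column X: 6 ≤ 7)
  C vs B: [6 vs 2, 6 vs 2, 7 vs 7] → C does not strictly dominate B (column Z: 7 ≤ 7)
No single strategy strictly dominates all others → no strictly dominant strategy.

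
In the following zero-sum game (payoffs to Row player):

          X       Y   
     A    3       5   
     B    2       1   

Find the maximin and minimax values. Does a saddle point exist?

Maximin = 3, Minimax = 3, Saddle: True

Work:
Row minimums: [3, 1] → maximin = 3
Column maximums: [3, 5] → minimax = 3
Saddle point exists! Game value = 3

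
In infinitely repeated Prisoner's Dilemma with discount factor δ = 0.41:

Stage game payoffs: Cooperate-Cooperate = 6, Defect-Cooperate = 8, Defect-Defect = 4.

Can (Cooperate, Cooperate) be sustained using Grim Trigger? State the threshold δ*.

δ* = 0.5; since δ = 0.41 < 0.5, cooperation cannot be sustained

Work:
For Grim Trigger:
Cooperate forever: 6/(1-δ)
Defect then punished: 8 + 4·δ/(1-δ)
Need: 6/(1-δ) ≥ 8 + 4·δ/(1-δ)
Solving: δ ≥ (T-R)/(T-P) = (8-6)/(8-4) = 0.5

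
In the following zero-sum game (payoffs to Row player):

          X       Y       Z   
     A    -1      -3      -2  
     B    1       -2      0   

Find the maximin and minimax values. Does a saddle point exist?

Maximin = -2, Minimax = -2, Saddle: True

Work:
Row minimums: [-3, -2] → maximin = -2
Column maximums: [1, -2, 0] → minimax = -2
Saddle point exists! Game value = -2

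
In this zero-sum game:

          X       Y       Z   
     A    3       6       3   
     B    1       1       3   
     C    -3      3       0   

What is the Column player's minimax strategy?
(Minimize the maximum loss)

Column should play X or Z (all achieve the minimum), value = 3

Work:
Column player minimizes Row's maximum payoff:
Column X: max payoff to Row = 3
Column Y: max payoff to Row = 6
Column Z: max payoff to Row = 3
Minimum is 3, achieved by columns X, Z (tied).
Each of X or Z is a minimax strategy.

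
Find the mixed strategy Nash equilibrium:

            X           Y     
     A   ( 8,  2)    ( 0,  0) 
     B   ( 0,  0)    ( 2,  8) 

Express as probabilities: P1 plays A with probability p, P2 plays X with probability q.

p = 0.8, q = 0.2

Work:
Find probabilities that make opponent indifferent:
P2 chooses q to make P1 indifferent between A and B
P1 chooses p to make P2 indifferent between X and Y
Mixed NE: P1 plays (A: 0.8, B: 0.2), P2 plays (X: 0.2, Y: 0.8)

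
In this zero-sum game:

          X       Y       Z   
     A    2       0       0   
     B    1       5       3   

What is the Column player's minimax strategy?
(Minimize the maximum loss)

Column should play X, value = 2

Work:
Column player minimizes Row's maximum payoff:
Column X: max payoff to Row = 2
Column Y: max payoff to Row = 5
Column Z: max payoff to Row = 3
Minimum is 2, achieved by column X.
Minimax strategy: X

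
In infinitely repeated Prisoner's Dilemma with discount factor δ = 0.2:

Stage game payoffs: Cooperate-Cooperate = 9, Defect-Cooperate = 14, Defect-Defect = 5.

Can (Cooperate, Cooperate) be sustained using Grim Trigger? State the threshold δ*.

δ* = 0.5556; since δ = 0.2 < 0.5556, cooperation cannot be sustained

Work:
For Grim Trigger:
Cooperate forever: 9/(1-δ)
Defect then punished: 14 + 5·δ/(1-δ)
Need: 9/(1-δ) ≥ 14 + 5·δ/(1-δ)
Solving: δ ≥ (T-R)/(T-P) = (14-9)/(14-5) = 0.5556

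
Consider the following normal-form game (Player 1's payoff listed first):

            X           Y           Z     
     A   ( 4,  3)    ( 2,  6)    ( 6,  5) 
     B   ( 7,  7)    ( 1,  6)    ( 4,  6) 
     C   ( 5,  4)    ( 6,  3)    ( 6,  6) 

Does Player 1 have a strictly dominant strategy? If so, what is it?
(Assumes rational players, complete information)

No strictly dominant strategy exists for Player 1

Work:
A strategy strictly dominates another if it gives a strictly higher payoff against every opponent action. Compare each pair of P1's strategies column-by-column:
  A vs B: [4 vs 7, 2 vs 1, 6 vs 4] → A does not strictly dominate B (column X: 4 ≤ 7)
  A vs C: [4 vs 5, 2 vs 6, 6 vs 6] → A does not strictly dominate C (column X: 4 ≤ 5)
  B vs A: [7 vs 4, 1 vs 2, 4 vs 6] → B does not strictly dominate A (column Y: 1 ≤ 2)
  B vs C: [7 vs 5, 1 vs 6, 4 vs 6] → B does not strictly dominate C (column Y: 1 ≤ 6)
  C vs A: [5 vs 4, 6 vs 2, 6 vs 6] → C does not strictly dominate A (column Z: 6 ≤ 6)
  C vs B: [5 vs 7, 6 vs 1, 6 vs 4] → C does not strictly dominate B (column X: 5 ≤ 7)
No single strategy strictly dominates all others → no strictly dominant strategy.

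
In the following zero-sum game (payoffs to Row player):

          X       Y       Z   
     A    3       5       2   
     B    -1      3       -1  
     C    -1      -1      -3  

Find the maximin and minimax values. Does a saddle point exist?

Maximin = 2, Minimax = 2, Saddle: True

Work:
Row minimums: [2, -1, -3] → maximin = 2
Column maximums: [3, 5, 2] → minimax = 2
Saddle point exists! Game value = 2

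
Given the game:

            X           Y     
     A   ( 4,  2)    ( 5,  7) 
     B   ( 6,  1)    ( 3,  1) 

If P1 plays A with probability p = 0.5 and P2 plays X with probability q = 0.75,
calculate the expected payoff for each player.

E[P1] = 4.75, E[P2] = 2.125

Work:
E[P1] = p·q·π₁(A,X) + p·(1-q)·π₁(A,Y) + (1-p)·q·π₁(B,X) + (1-p)·(1-q)·π₁(B,Y)
= 0.5·0.75·4 + 0.5·0.25·5 + 0.5·0.75·6 + 0.5·0.25·3
= 4.75

E[P2] = 2.125 (similar calculation)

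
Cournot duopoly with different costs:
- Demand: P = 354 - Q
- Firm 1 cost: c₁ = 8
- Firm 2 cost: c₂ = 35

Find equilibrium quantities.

q₁* = 124.33, q₂* = 97.33

Work:
Reaction: q₁ = (354 - 8 - q₂)/2
Reaction: q₂ = (354 - 35 - q₁)/2
Solve simultaneously:
q₁* = (354 - 2×8 + 35)/3 = 124.33
q₂* = (354 - 2×35 + 8)/3 = 97.33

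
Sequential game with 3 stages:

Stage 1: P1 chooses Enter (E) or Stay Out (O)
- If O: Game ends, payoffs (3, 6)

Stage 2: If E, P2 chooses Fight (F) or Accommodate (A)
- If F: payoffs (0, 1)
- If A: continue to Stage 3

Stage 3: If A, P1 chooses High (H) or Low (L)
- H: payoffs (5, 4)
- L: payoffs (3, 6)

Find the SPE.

SPE: (E, A, H); Outcome (5, 4)

Work:
Stage 3: P1 chooses H (5 vs 3)
Stage 2: P2: F->1, A->4 (anticipating H). Choose A
Stage 1: P1: O->3, E->5 (anticipating A, H). Choose E
SPE path: E -> A -> H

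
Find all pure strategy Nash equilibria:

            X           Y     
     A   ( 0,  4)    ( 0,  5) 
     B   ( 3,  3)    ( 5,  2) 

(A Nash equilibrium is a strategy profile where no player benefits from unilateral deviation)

Nash equilibrium: (B, X)

Work:
Best responses:
  P1 vs X: payoffs [0, 3] → best response B (payoff 3)
  P1 vs Y: payoffs [0, 5] → best response B (payoff 5)
  P2 vs A: payoffs [4, 5] → best response Y (payoff 5)
  P2 vs B: payoffs [3, 2] → best response X (payoff 3)
Mutual best responses: (B,X) → Nash equilibria.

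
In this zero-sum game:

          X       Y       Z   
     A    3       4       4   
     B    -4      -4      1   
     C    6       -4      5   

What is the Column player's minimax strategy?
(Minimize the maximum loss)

Column should play Y, value = 4

Work:
Column player minimizes Row's maximum payoff:
Column X: max payoff to Row = 6
Column Y: max payoff to Row = 4
Column Z: max payoff to Row = 5
Minimum is 4, achieved by column Y.
Minimax strategy: Y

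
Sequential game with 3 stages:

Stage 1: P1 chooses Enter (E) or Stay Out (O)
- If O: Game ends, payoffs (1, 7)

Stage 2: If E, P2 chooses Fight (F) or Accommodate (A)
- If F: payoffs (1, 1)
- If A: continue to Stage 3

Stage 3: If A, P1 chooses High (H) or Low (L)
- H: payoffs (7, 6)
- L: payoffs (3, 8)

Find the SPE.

SPE: (E, A, H); Outcome (7, 6)

Work:
Stage 3: P1 chooses H (7 vs 3)
Stage 2: P2: F->1, A->6 (anticipating H). Choose A
Stage 1: P1: O->1, E->7 (anticipating A, H). Choose E
SPE path: E -> A -> H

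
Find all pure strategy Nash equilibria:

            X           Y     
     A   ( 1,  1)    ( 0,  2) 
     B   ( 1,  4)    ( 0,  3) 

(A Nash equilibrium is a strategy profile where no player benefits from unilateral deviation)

Nash equilibrium: (A, Y), (B, X)

Work:
Best responses:
  P1 vs X: payoffs [1, 1] → best response A/B (payoff 1)
  P1 vs Y: payoffs [0, 0] → best response A/B (payoff 0)
  P2 vs A: payoffs [1, 2] → best response Y (payoff 2)
  P2 vs B: payoffs [4, 3] → best response X (payoff 4)
Mutual best responses: (A,Y), (B,X) → Nash equilibria.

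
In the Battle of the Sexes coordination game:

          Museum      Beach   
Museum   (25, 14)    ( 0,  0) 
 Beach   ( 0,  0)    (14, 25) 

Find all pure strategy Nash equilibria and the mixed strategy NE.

Pure NE: (Museum, Museum) and (Beach, Beach); Mixed NE: p = 0.641, q = 0.359

Work:
Check pure NE:
(Museum, Museum): (25, 14) - no unilateral deviation beneficial
(Beach, Beach): (14, 25) - no unilateral deviation beneficial
Mixed NE: P1 plays Museum with p = 0.641, P2 plays Museum with q = 0.359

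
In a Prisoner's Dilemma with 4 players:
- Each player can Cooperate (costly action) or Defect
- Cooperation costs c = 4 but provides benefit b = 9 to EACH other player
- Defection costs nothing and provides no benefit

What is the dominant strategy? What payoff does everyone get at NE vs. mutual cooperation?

Dominant: Defect; NE payoff = 0; Coop payoff = 23

Work:
Defect dominates (saves cost c = 4, benefit to others is external)
NE: All defect → everyone gets 0
If all cooperate: each receives (3)×9 - 4 = 23
Social dilemma: 23 > 0 but NE gives 0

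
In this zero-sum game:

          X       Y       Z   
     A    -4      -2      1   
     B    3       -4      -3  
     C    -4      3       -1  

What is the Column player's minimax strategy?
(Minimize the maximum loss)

Column should play Z, value = 1

Work:
Column player minimizes Row's maximum payoff:
Column X: max payoff to Row = 3
Column Y: max payoff to Row = 3
Column Z: max payoff to Row = 1
Minimum is 1, achieved by column Z.
Minimax strategy: Z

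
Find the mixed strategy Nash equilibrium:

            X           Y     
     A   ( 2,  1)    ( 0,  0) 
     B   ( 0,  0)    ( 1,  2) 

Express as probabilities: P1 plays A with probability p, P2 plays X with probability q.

p = 0.6667, q = 0.3333

Work:
Find probabilities that make opponent indifferent:
P2 chooses q to make P1 indifferent between A and B
P1 chooses p to make P2 indifferent between X and Y
Mixed NE: P1 plays (A: 0.6667, B: 0.3333), P2 plays (X: 0.3333, Y: 0.6667)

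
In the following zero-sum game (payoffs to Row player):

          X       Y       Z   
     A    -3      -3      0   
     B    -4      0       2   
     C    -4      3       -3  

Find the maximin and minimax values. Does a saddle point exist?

Maximin = -3, Minimax = -3, Saddle: True

Work:
Row minimums: [-3, -4, -4] → maximin = -3
Column maximums: [-3, 3, 2] → minimax = -3
Saddle point exists! Game value = -3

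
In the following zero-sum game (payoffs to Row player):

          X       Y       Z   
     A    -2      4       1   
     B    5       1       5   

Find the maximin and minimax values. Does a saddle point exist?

Maximin = 1, Minimax = 4, Saddle: False

Work:
Row minimums: [-2, 1] → maximin = 1
Column maximums: [5, 4, 5] → minimax = 4
No saddle point (maximin ≠ minimax). Mixed strategy needed.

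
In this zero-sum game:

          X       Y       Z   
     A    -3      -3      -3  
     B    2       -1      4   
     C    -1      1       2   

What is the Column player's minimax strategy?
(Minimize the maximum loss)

Column should play Y, value = 1

Work:
Column player minimizes Row's maximum payoff:
Column X: max payoff to Row = 2
Column Y: max payoff to Row = 1
Column Z: max payoff to Row = 4
Minimum is 1, achieved by column Y.
Minimax strategy: Y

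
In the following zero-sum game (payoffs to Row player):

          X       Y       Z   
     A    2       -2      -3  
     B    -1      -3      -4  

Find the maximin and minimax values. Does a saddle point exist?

Maximin = -3, Minimax = -3, Saddle: True

Work:
Row minimums: [-3, -4] → maximin = -3
Column maximums: [2, -2, -3] → minimax = -3
Saddle point exists! Game value = -3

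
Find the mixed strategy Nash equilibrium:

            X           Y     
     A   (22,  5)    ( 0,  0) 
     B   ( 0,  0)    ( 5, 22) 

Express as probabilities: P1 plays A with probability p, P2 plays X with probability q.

p = 0.8148, q = 0.1852

Work:
Find probabilities that make opponent indifferent:
P2 chooses q to make P1 indifferent between A and B
P1 chooses p to make P2 indifferent between X and Y
Mixed NE: P1 plays (A: 0.8148, B: 0.1852), P2 plays (X: 0.1852, Y: 0.8148)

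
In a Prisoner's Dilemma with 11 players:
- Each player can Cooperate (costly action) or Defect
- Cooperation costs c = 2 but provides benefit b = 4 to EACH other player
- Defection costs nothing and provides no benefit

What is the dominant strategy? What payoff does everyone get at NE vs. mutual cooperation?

Dominant: Defect; NE payoff = 0; Coop payoff = 38

Work:
Defect dominates (saves cost c = 2, benefit to others is external)
NE: All defect → everyone gets 0
If all cooperate: each receives (10)×4 - 2 = 38
Social dilemma: 38 > 0 but NE gives 0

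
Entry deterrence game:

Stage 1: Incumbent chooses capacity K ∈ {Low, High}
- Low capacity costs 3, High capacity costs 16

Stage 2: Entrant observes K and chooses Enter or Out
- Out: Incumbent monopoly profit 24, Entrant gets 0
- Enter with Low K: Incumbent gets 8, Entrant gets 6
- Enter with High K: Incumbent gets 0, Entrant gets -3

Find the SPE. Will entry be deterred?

SPE: (High, Enter|Low, Out|High); Entry deterred. Incumbent net profit = 8

Work:
After Low K: Entrant enters (6 > 0)
After High K: Entrant stays out (-3 < 0)
Incumbent: Low → 8−3=5, High → 24−16=8
Incumbent chooses High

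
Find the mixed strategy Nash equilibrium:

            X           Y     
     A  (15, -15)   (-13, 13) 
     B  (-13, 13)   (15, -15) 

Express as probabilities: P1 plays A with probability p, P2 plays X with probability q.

p = 0.5, q = 0.5

Work:
Find probabilities that make opponent indifferent:
P2 chooses q to make P1 indifferent between A and B
P1 chooses p to make P2 indifferent between X and Y
Mixed NE: P1 plays (A: 0.5, B: 0.5), P2 plays (X: 0.5, Y: 0.5)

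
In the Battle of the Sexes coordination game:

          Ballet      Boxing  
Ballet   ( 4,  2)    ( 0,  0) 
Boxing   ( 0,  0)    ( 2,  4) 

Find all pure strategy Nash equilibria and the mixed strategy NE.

Pure NE: (Ballet, Ballet) and (Boxing, Boxing); Mixed NE: p = 0.6667, q = 0.3333

Work:
Check pure NE:
(Ballet, Ballet): (4, 2) - no unilateral deviation beneficial
(Boxing, Boxing): (2, 4) - no unilateral deviation beneficial
Mixed NE: P1 plays Ballet with p = 0.6667, P2 plays Ballet with q = 0.3333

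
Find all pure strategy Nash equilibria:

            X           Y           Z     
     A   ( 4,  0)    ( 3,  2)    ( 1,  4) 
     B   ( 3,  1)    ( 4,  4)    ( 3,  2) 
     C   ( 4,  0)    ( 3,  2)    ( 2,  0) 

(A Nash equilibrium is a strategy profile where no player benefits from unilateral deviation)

Nash equilibrium: (B, Y)

Work:
Best responses:
  P1 vs X: payoffs [4, 3, 4] → best response A/C (payoff 4)
  P1 vs Y: payoffs [3, 4, 3] → best response B (payoff 4)
  P1 vs Z: payoffs [1, 3, 2] → best response B (payoff 3)
  P2 vs A: payoffs [0, 2, 4] → best response Z (payoff 4)
  P2 vs B: payoffs [1, 4, 2] → best response Y (payoff 4)
  P2 vs C: payoffs [0, 2, 0] → best response Y (payoff 2)
Mutual best responses: (B,Y) → Nash equilibria.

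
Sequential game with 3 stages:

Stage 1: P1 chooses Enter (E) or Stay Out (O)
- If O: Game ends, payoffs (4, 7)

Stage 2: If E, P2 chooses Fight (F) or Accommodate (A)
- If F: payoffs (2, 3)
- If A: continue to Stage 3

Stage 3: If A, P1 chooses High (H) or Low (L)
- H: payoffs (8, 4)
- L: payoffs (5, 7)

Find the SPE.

SPE: (E, A, H); Outcome (8, 4)

Work:
Stage 3: P1 chooses H (8 vs 5)
Stage 2: P2: F->3, A->4 (anticipating H). Choose A
Stage 1: P1: O->4, E->8 (anticipating A, H). Choose E
SPE path: E -> A -> H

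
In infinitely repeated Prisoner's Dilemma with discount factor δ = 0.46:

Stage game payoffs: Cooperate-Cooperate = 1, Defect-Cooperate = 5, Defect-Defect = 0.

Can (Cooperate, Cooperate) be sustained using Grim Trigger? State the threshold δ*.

δ* = 0.8; since δ = 0.46 < 0.8, cooperation cannot be sustained

Work:
For Grim Trigger:
Cooperate forever: 1/(1-δ)
Defect then punished: 5 + 0·δ/(1-δ)
Need: 1/(1-δ) ≥ 5 + 0·δ/(1-δ)
Solving: δ ≥ (T-R)/(T-P) = (5-1)/(5-0) = 0.8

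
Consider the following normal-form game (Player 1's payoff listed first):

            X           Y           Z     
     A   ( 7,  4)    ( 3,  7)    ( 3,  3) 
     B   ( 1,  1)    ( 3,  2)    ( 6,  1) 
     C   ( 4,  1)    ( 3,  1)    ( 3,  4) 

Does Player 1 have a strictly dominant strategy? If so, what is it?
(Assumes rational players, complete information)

No strictly dominant strategy exists for Player 1

Work:
A strategy strictly dominates another if it gives a strictly higher payoff against every opponent action. Compare each pair of P1's strategies column-by-column:
  A vs B: [7 vs 1, 3 vs 3, 3 vs 6] → A does not strictly dominate B (column Y: 3 ≤ 3)
  A vs C: [7 vs 4, 3 vs 3, 3 vs 3] → A does not strictly dominate C (column Y: 3 ≤ 3)
  B vs A: [1 vs 7, 3 vs 3, 6 vs 3] → B does not strictly dominate A (column X: 1 ≤ 7)
  B vs C: [1 vs 4, 3 vs 3, 6 vs 3] → B does not strictly dominate C (column X: 1 ≤ 4)
  C vs A: [4 vs 7, 3 vs 3, 3 vs 3] → C does not strictly dominate A (column X: 4 ≤ 7)
  C vs B: [4 vs 1, 3 vs 3, 3 vs 6] → C does not strictly dominate B (column Y: 3 ≤ 3)
No single strategy strictly dominates all others → no strictly dominant strategy.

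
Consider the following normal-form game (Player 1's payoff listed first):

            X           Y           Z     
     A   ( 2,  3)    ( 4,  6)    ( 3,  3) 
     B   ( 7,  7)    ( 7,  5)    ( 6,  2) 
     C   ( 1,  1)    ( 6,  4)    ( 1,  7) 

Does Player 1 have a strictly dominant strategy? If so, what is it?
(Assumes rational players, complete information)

Yes, Player 1's strictly dominant strategy is B

Work:
A strategy strictly dominates another if it gives a strictly higher payoff against every opponent action. Compare each pair of P1's strategies column-by-column:
  A vs B: [2 vs 7, 4 vs 7, 3 vs 6] → A does not strictly dominate B (column X: 2 ≤ 7)
  A vs C: [2 vs 1, 4 vs 6, 3 vs 1] → A does not strictly dominate C (column Y: 4 ≤ 6)
  B vs A: [7 vs 2, 7 vs 4, 6 vs 3] → B strictly dominates A
  B vs C: [7 vs 1, 7 vs 6, 6 vs 1] → B strictly dominates C
  C vs A: [1 vs 2, 6 vs 4, 1 vs 3] → C does not strictly dominate A (column X: 1 ≤ 2)
  C vs B: [1 vs 7, 6 vs 7, 1 vs 6] → C does not strictly dominate B (column X: 1 ≤ 7)
B strictly dominates every other strategy → strictly dominant.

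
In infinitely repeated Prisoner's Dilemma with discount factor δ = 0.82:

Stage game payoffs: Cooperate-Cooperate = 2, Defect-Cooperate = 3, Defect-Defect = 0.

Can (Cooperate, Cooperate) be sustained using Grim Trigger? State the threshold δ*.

δ* = 0.3333; since δ = 0.82 ≥ 0.3333, cooperation can be sustained

Work:
For Grim Trigger:
Cooperate forever: 2/(1-δ)
Defect then punished: 3 + 0·δ/(1-δ)
Need: 2/(1-δ) ≥ 3 + 0·δ/(1-δ)
Solving: δ ≥ (T-R)/(T-P) = (3-2)/(3-0) = 0.3333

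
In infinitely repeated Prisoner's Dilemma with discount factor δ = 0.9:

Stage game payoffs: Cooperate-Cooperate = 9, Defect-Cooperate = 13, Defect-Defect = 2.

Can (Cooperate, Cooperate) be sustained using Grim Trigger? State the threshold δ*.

δ* = 0.3636; since δ = 0.9 ≥ 0.3636, cooperation can be sustained

Work:
For Grim Trigger:
Cooperate forever: 9/(1-δ)
Defect then punished: 13 + 2·δ/(1-δ)
Need: 9/(1-δ) ≥ 13 + 2·δ/(1-δ)
Solving: δ ≥ (T-R)/(T-P) = (13-9)/(13-2) = 0.3636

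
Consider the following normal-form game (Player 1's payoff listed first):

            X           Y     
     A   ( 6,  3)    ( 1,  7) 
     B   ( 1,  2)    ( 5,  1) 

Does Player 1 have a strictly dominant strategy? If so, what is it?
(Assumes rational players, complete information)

No strictly dominant strategy exists for Player 1

Work:
A strategy strictly dominates another if it gives a strictly higher payoff against every opponent action. Compare each pair of P1's strategies column-by-column:
  A vs B: [6 vs 1, 1 vs 5] → A does not strictly dominate B (column Y: 1 ≤ 5)
  B vs A: [1 vs 6, 5 vs 1] → B does not strictly dominate A (column X: 1 ≤ 6)
No single strategy strictly dominates all others → no strictly dominant strategy.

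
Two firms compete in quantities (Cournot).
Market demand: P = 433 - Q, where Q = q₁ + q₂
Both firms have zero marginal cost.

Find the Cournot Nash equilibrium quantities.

q₁* = q₂* = 144.33; P* = 144.33

Work:
Profit: π_i = P·q_i = (a - q_i - q_j)·q_i
FOC: ∂π_i/∂q_i = a - 2q_i - q_j = 0
Reaction function: q_i = (433 - q_j)/2
Symmetry: q* = 433/3 = 144.33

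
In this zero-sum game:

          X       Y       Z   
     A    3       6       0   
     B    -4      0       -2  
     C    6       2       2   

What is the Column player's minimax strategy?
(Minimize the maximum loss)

Column should play Z, value = 2

Work:
Column player minimizes Row's maximum payoff:
Column X: max payoff to Row = 6
Column Y: max payoff to Row = 6
Column Z: max payoff to Row = 2
Minimum is 2, achieved by column Z.
Minimax strategy: Z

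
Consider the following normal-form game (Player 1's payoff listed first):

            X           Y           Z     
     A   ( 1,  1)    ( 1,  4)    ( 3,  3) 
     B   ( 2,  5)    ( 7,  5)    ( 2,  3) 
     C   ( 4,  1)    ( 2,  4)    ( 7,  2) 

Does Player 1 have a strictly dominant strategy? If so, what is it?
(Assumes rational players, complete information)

No strictly dominant strategy exists for Player 1

Work:
A strategy strictly dominates another if it gives a strictly higher payoff against every opponent action. Compare each pair of P1's strategies column-by-column:
  A vs B: [1 vs 2, 1 vs 7, 3 vs 2] → A does not strictly dominate B (column X: 1 ≤ 2)
  A vs C: [1 vs 4, 1 vs 2, 3 vs 7] → A does not strictly dominate C (column X: 1 ≤ 4)
  B vs A: [2 vs 1, 7 vs 1, 2 vs 3] → B does not strictly dominate A (column Z: 2 ≤ 3)
  B vs C: [2 vs 4, 7 vs 2, 2 vs 7] → B does not strictly dominate C (column X: 2 ≤ 4)
  C vs A: [4 vs 1, 2 vs 1, 7 vs 3] → C strictly dominates A
  C vs B: [4 vs 2, 2 vs 7, 7 vs 2] → C does not strictly dominate B (column Y: 2 ≤ 7)
No single strategy strictly dominates all others → no strictly dominant strategy.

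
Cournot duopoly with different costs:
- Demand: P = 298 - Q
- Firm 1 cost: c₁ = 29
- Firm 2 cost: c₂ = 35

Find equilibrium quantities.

q₁* = 91.67, q₂* = 85.67

Work:
Reaction: q₁ = (298 - 29 - q₂)/2
Reaction: q₂ = (298 - 35 - q₁)/2
Solve simultaneously:
q₁* = (298 - 2×29 + 35)/3 = 91.67
q₂* = (298 - 2×35 + 29)/3 = 85.67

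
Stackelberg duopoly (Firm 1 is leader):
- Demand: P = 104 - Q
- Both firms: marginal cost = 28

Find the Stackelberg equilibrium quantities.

q₁* (leader) = 38.0, q₂* (follower) = 19.0

Work:
Follower's reaction: q₂ = (a - c - q₁)/2
Leader substitutes: π₁ = q₁·(a - q₁ - (a-c-q₁)/2 - c)
FOC: q₁* = (104 - 28)/2 = 38.00
Then: q₂* = (104 - 28 - 38.0)/2 = 19.00
Leader has first-mover advantage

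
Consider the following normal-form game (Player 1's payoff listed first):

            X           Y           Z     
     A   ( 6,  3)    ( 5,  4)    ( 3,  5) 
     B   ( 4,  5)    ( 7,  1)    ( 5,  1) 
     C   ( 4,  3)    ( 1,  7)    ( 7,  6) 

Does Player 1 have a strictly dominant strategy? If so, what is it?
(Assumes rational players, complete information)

No strictly dominant strategy exists for Player 1

Work:
A strategy strictly dominates another if it gives a strictly higher payoff against every opponent action. Compare each pair of P1's strategies column-by-column:
  A vs B: [6 vs 4, 5 vs 7, 3 vs 5] → A does not strictly dominate B (column Y: 5 ≤ 7)
  A vs C: [6 vs 4, 5 vs 1, 3 vs 7] → A does not strictly dominate C (column Z: 3 ≤ 7)
  B vs A: [4 vs 6, 7 vs 5, 5 vs 3] → B does not strictly dominate A (column X: 4 ≤ 6)
  B vs C: [4 vs 4, 7 vs 1, 5 vs 7] → B does not strictly dominate C (column X: 4 ≤ 4)
  C vs A: [4 vs 6, 1 vs 5, 7 vs 3] → C does not strictly dominate A (column X: 4 ≤ 6)
  C vs B: [4 vs 4, 1 vs 7, 7 vs 5] → C does not strictly dominate B (column X: 4 ≤ 4)
No single strategy strictly dominates all others → no strictly dominant strategy.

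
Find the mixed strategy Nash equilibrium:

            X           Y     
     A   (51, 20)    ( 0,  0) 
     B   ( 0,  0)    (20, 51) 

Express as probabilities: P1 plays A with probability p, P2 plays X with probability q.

p = 0.7183, q = 0.2817

Work:
Find probabilities that make opponent indifferent:
P2 chooses q to make P1 indifferent between A and B
P1 chooses p to make P2 indifferent between X and Y
Mixed NE: P1 plays (A: 0.7183, B: 0.2817), P2 plays (X: 0.2817, Y: 0.7183)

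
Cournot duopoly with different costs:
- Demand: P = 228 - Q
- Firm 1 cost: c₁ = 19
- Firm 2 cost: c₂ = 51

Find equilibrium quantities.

q₁* = 80.33, q₂* = 48.33

Work:
Reaction: q₁ = (228 - 19 - q₂)/2
Reaction: q₂ = (228 - 51 - q₁)/2
Solve simultaneously:
q₁* = (228 - 2×19 + 51)/3 = 80.33
q₂* = (228 - 2×51 + 19)/3 = 48.33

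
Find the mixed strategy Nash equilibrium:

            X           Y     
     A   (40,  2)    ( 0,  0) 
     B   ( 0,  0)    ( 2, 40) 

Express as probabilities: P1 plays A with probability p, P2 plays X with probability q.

p = 0.9524, q = 0.0476

Work:
Find probabilities that make opponent indifferent:
P2 chooses q to make P1 indifferent between A and B
P1 chooses p to make P2 indifferent between X and Y
Mixed NE: P1 plays (A: 0.9524, B: 0.0476), P2 plays (X: 0.0476, Y: 0.9524)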